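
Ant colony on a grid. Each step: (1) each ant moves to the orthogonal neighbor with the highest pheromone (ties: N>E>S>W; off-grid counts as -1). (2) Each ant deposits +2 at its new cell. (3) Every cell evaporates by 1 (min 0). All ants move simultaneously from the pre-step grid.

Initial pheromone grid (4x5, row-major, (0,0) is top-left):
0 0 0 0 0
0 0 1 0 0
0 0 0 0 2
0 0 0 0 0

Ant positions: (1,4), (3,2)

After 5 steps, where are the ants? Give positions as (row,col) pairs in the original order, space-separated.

Step 1: ant0:(1,4)->S->(2,4) | ant1:(3,2)->N->(2,2)
  grid max=3 at (2,4)
Step 2: ant0:(2,4)->N->(1,4) | ant1:(2,2)->N->(1,2)
  grid max=2 at (2,4)
Step 3: ant0:(1,4)->S->(2,4) | ant1:(1,2)->N->(0,2)
  grid max=3 at (2,4)
Step 4: ant0:(2,4)->N->(1,4) | ant1:(0,2)->E->(0,3)
  grid max=2 at (2,4)
Step 5: ant0:(1,4)->S->(2,4) | ant1:(0,3)->E->(0,4)
  grid max=3 at (2,4)

(2,4) (0,4)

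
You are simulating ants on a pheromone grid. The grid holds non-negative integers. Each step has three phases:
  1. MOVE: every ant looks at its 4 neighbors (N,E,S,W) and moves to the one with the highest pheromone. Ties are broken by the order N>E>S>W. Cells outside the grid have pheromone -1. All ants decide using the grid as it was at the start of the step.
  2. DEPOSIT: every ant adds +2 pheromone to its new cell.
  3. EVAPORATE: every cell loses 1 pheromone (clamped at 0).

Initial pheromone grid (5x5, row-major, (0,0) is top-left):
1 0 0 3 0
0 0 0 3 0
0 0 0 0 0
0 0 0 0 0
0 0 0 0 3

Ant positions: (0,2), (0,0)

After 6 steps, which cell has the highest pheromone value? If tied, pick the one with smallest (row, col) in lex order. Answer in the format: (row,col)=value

Answer: (0,3)=7

Derivation:
Step 1: ant0:(0,2)->E->(0,3) | ant1:(0,0)->E->(0,1)
  grid max=4 at (0,3)
Step 2: ant0:(0,3)->S->(1,3) | ant1:(0,1)->E->(0,2)
  grid max=3 at (0,3)
Step 3: ant0:(1,3)->N->(0,3) | ant1:(0,2)->E->(0,3)
  grid max=6 at (0,3)
Step 4: ant0:(0,3)->S->(1,3) | ant1:(0,3)->S->(1,3)
  grid max=5 at (0,3)
Step 5: ant0:(1,3)->N->(0,3) | ant1:(1,3)->N->(0,3)
  grid max=8 at (0,3)
Step 6: ant0:(0,3)->S->(1,3) | ant1:(0,3)->S->(1,3)
  grid max=7 at (0,3)
Final grid:
  0 0 0 7 0
  0 0 0 7 0
  0 0 0 0 0
  0 0 0 0 0
  0 0 0 0 0
Max pheromone 7 at (0,3)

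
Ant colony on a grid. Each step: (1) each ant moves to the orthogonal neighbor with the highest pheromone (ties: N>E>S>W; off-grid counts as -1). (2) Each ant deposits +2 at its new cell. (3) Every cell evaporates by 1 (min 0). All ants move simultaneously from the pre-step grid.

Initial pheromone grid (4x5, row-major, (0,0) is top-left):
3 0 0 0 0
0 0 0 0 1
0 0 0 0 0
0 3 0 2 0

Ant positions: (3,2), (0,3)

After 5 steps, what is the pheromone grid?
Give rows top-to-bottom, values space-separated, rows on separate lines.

After step 1: ants at (3,1),(0,4)
  2 0 0 0 1
  0 0 0 0 0
  0 0 0 0 0
  0 4 0 1 0
After step 2: ants at (2,1),(1,4)
  1 0 0 0 0
  0 0 0 0 1
  0 1 0 0 0
  0 3 0 0 0
After step 3: ants at (3,1),(0,4)
  0 0 0 0 1
  0 0 0 0 0
  0 0 0 0 0
  0 4 0 0 0
After step 4: ants at (2,1),(1,4)
  0 0 0 0 0
  0 0 0 0 1
  0 1 0 0 0
  0 3 0 0 0
After step 5: ants at (3,1),(0,4)
  0 0 0 0 1
  0 0 0 0 0
  0 0 0 0 0
  0 4 0 0 0

0 0 0 0 1
0 0 0 0 0
0 0 0 0 0
0 4 0 0 0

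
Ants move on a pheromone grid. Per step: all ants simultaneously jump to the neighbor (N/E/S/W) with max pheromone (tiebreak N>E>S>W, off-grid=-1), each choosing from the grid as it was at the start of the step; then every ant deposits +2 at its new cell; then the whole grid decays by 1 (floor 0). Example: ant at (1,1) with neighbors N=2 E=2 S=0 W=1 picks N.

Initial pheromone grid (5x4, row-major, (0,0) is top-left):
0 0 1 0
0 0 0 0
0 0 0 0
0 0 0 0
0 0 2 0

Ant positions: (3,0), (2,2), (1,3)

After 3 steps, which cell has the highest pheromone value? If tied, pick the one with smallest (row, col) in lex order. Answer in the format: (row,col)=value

Answer: (0,3)=3

Derivation:
Step 1: ant0:(3,0)->N->(2,0) | ant1:(2,2)->N->(1,2) | ant2:(1,3)->N->(0,3)
  grid max=1 at (0,3)
Step 2: ant0:(2,0)->N->(1,0) | ant1:(1,2)->N->(0,2) | ant2:(0,3)->S->(1,3)
  grid max=1 at (0,2)
Step 3: ant0:(1,0)->N->(0,0) | ant1:(0,2)->E->(0,3) | ant2:(1,3)->N->(0,3)
  grid max=3 at (0,3)
Final grid:
  1 0 0 3
  0 0 0 0
  0 0 0 0
  0 0 0 0
  0 0 0 0
Max pheromone 3 at (0,3)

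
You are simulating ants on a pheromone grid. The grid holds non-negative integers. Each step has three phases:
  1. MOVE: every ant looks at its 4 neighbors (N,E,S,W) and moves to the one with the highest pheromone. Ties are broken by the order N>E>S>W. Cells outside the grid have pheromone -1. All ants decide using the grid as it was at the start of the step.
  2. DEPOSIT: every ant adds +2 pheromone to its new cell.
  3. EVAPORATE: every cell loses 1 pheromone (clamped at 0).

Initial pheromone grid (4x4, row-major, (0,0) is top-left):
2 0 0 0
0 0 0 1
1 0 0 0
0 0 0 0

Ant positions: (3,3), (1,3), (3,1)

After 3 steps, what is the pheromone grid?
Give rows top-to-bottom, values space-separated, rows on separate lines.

After step 1: ants at (2,3),(0,3),(2,1)
  1 0 0 1
  0 0 0 0
  0 1 0 1
  0 0 0 0
After step 2: ants at (1,3),(1,3),(1,1)
  0 0 0 0
  0 1 0 3
  0 0 0 0
  0 0 0 0
After step 3: ants at (0,3),(0,3),(0,1)
  0 1 0 3
  0 0 0 2
  0 0 0 0
  0 0 0 0

0 1 0 3
0 0 0 2
0 0 0 0
0 0 0 0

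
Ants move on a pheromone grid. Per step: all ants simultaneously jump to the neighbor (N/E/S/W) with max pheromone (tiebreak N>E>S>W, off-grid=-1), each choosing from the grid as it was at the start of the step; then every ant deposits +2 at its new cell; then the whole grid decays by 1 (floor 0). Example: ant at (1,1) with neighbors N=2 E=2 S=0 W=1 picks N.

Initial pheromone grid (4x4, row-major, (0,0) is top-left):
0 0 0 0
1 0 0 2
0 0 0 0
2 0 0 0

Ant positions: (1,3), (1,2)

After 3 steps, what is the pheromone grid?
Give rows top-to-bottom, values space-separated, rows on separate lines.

After step 1: ants at (0,3),(1,3)
  0 0 0 1
  0 0 0 3
  0 0 0 0
  1 0 0 0
After step 2: ants at (1,3),(0,3)
  0 0 0 2
  0 0 0 4
  0 0 0 0
  0 0 0 0
After step 3: ants at (0,3),(1,3)
  0 0 0 3
  0 0 0 5
  0 0 0 0
  0 0 0 0

0 0 0 3
0 0 0 5
0 0 0 0
0 0 0 0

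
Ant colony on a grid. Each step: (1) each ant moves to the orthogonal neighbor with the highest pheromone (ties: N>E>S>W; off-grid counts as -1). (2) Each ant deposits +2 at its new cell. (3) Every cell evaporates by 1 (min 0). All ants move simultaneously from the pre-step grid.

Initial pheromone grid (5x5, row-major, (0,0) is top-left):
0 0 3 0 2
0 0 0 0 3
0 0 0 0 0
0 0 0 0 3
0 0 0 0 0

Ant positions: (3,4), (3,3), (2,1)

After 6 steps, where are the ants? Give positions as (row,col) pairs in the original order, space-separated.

Step 1: ant0:(3,4)->N->(2,4) | ant1:(3,3)->E->(3,4) | ant2:(2,1)->N->(1,1)
  grid max=4 at (3,4)
Step 2: ant0:(2,4)->S->(3,4) | ant1:(3,4)->N->(2,4) | ant2:(1,1)->N->(0,1)
  grid max=5 at (3,4)
Step 3: ant0:(3,4)->N->(2,4) | ant1:(2,4)->S->(3,4) | ant2:(0,1)->E->(0,2)
  grid max=6 at (3,4)
Step 4: ant0:(2,4)->S->(3,4) | ant1:(3,4)->N->(2,4) | ant2:(0,2)->E->(0,3)
  grid max=7 at (3,4)
Step 5: ant0:(3,4)->N->(2,4) | ant1:(2,4)->S->(3,4) | ant2:(0,3)->W->(0,2)
  grid max=8 at (3,4)
Step 6: ant0:(2,4)->S->(3,4) | ant1:(3,4)->N->(2,4) | ant2:(0,2)->E->(0,3)
  grid max=9 at (3,4)

(3,4) (2,4) (0,3)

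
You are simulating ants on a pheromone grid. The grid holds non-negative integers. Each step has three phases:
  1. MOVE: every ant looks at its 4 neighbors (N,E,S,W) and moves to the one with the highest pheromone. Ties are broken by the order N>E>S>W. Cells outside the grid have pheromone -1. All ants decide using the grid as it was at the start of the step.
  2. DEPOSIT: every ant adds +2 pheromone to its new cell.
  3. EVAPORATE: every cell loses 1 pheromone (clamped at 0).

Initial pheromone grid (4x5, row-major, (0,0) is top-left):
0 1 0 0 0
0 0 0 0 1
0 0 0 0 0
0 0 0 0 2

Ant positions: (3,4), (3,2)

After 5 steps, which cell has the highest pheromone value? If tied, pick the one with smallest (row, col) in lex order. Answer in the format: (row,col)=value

Step 1: ant0:(3,4)->N->(2,4) | ant1:(3,2)->N->(2,2)
  grid max=1 at (2,2)
Step 2: ant0:(2,4)->S->(3,4) | ant1:(2,2)->N->(1,2)
  grid max=2 at (3,4)
Step 3: ant0:(3,4)->N->(2,4) | ant1:(1,2)->N->(0,2)
  grid max=1 at (0,2)
Step 4: ant0:(2,4)->S->(3,4) | ant1:(0,2)->E->(0,3)
  grid max=2 at (3,4)
Step 5: ant0:(3,4)->N->(2,4) | ant1:(0,3)->E->(0,4)
  grid max=1 at (0,4)
Final grid:
  0 0 0 0 1
  0 0 0 0 0
  0 0 0 0 1
  0 0 0 0 1
Max pheromone 1 at (0,4)

Answer: (0,4)=1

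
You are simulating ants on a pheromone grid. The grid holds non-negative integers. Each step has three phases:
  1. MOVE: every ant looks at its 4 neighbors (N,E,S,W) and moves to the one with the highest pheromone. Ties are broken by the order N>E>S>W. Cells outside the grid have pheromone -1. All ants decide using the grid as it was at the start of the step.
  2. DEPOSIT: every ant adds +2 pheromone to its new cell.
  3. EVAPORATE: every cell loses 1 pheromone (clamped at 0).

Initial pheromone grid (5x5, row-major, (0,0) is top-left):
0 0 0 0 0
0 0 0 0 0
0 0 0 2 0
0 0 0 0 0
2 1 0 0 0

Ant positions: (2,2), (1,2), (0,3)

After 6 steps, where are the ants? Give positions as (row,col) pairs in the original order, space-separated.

Step 1: ant0:(2,2)->E->(2,3) | ant1:(1,2)->N->(0,2) | ant2:(0,3)->E->(0,4)
  grid max=3 at (2,3)
Step 2: ant0:(2,3)->N->(1,3) | ant1:(0,2)->E->(0,3) | ant2:(0,4)->S->(1,4)
  grid max=2 at (2,3)
Step 3: ant0:(1,3)->S->(2,3) | ant1:(0,3)->S->(1,3) | ant2:(1,4)->W->(1,3)
  grid max=4 at (1,3)
Step 4: ant0:(2,3)->N->(1,3) | ant1:(1,3)->S->(2,3) | ant2:(1,3)->S->(2,3)
  grid max=6 at (2,3)
Step 5: ant0:(1,3)->S->(2,3) | ant1:(2,3)->N->(1,3) | ant2:(2,3)->N->(1,3)
  grid max=8 at (1,3)
Step 6: ant0:(2,3)->N->(1,3) | ant1:(1,3)->S->(2,3) | ant2:(1,3)->S->(2,3)
  grid max=10 at (2,3)

(1,3) (2,3) (2,3)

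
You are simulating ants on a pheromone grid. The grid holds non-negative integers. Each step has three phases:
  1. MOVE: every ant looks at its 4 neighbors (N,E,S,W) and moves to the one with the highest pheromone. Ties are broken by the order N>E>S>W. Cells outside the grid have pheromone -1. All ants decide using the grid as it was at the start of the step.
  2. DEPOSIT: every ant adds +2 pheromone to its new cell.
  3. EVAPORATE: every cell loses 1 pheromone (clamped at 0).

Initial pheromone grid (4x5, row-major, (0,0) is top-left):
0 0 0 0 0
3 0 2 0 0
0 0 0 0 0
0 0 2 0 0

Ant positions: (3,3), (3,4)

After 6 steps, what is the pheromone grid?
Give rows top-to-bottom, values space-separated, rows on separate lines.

After step 1: ants at (3,2),(2,4)
  0 0 0 0 0
  2 0 1 0 0
  0 0 0 0 1
  0 0 3 0 0
After step 2: ants at (2,2),(1,4)
  0 0 0 0 0
  1 0 0 0 1
  0 0 1 0 0
  0 0 2 0 0
After step 3: ants at (3,2),(0,4)
  0 0 0 0 1
  0 0 0 0 0
  0 0 0 0 0
  0 0 3 0 0
After step 4: ants at (2,2),(1,4)
  0 0 0 0 0
  0 0 0 0 1
  0 0 1 0 0
  0 0 2 0 0
After step 5: ants at (3,2),(0,4)
  0 0 0 0 1
  0 0 0 0 0
  0 0 0 0 0
  0 0 3 0 0
After step 6: ants at (2,2),(1,4)
  0 0 0 0 0
  0 0 0 0 1
  0 0 1 0 0
  0 0 2 0 0

0 0 0 0 0
0 0 0 0 1
0 0 1 0 0
0 0 2 0 0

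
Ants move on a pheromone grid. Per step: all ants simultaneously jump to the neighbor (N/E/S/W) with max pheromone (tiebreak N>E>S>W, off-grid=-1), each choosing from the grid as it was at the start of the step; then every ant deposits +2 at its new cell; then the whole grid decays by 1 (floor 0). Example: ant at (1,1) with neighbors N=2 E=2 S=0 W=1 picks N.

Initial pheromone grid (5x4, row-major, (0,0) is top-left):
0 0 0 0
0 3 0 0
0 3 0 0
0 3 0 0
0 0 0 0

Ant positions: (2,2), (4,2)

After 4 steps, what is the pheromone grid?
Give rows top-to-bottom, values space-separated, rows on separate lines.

After step 1: ants at (2,1),(3,2)
  0 0 0 0
  0 2 0 0
  0 4 0 0
  0 2 1 0
  0 0 0 0
After step 2: ants at (1,1),(3,1)
  0 0 0 0
  0 3 0 0
  0 3 0 0
  0 3 0 0
  0 0 0 0
After step 3: ants at (2,1),(2,1)
  0 0 0 0
  0 2 0 0
  0 6 0 0
  0 2 0 0
  0 0 0 0
After step 4: ants at (1,1),(1,1)
  0 0 0 0
  0 5 0 0
  0 5 0 0
  0 1 0 0
  0 0 0 0

0 0 0 0
0 5 0 0
0 5 0 0
0 1 0 0
0 0 0 0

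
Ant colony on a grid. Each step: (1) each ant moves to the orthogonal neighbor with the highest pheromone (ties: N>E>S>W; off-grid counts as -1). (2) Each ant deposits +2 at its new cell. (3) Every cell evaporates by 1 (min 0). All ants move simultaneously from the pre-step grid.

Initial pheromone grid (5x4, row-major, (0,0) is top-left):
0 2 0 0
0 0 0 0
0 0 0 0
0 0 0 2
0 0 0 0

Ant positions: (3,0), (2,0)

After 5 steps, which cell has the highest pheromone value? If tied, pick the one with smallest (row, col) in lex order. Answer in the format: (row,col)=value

Answer: (1,0)=5

Derivation:
Step 1: ant0:(3,0)->N->(2,0) | ant1:(2,0)->N->(1,0)
  grid max=1 at (0,1)
Step 2: ant0:(2,0)->N->(1,0) | ant1:(1,0)->S->(2,0)
  grid max=2 at (1,0)
Step 3: ant0:(1,0)->S->(2,0) | ant1:(2,0)->N->(1,0)
  grid max=3 at (1,0)
Step 4: ant0:(2,0)->N->(1,0) | ant1:(1,0)->S->(2,0)
  grid max=4 at (1,0)
Step 5: ant0:(1,0)->S->(2,0) | ant1:(2,0)->N->(1,0)
  grid max=5 at (1,0)
Final grid:
  0 0 0 0
  5 0 0 0
  5 0 0 0
  0 0 0 0
  0 0 0 0
Max pheromone 5 at (1,0)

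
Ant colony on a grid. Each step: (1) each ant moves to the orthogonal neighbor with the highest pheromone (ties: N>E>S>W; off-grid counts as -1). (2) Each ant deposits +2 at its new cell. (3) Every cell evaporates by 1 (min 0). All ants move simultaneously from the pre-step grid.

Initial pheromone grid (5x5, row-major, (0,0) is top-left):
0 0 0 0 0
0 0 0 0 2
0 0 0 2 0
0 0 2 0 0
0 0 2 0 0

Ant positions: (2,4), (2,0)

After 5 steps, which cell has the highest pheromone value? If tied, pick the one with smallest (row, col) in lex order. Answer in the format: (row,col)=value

Answer: (1,4)=3

Derivation:
Step 1: ant0:(2,4)->N->(1,4) | ant1:(2,0)->N->(1,0)
  grid max=3 at (1,4)
Step 2: ant0:(1,4)->N->(0,4) | ant1:(1,0)->N->(0,0)
  grid max=2 at (1,4)
Step 3: ant0:(0,4)->S->(1,4) | ant1:(0,0)->E->(0,1)
  grid max=3 at (1,4)
Step 4: ant0:(1,4)->N->(0,4) | ant1:(0,1)->E->(0,2)
  grid max=2 at (1,4)
Step 5: ant0:(0,4)->S->(1,4) | ant1:(0,2)->E->(0,3)
  grid max=3 at (1,4)
Final grid:
  0 0 0 1 0
  0 0 0 0 3
  0 0 0 0 0
  0 0 0 0 0
  0 0 0 0 0
Max pheromone 3 at (1,4)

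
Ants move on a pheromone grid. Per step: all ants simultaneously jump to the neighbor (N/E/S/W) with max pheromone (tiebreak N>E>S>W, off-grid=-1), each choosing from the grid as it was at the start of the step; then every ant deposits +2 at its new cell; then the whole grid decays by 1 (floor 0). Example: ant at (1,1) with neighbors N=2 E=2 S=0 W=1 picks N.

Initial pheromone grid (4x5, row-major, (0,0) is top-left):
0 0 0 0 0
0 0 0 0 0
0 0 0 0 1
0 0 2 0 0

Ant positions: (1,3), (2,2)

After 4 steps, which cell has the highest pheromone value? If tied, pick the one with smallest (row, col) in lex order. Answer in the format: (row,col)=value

Answer: (3,2)=2

Derivation:
Step 1: ant0:(1,3)->N->(0,3) | ant1:(2,2)->S->(3,2)
  grid max=3 at (3,2)
Step 2: ant0:(0,3)->E->(0,4) | ant1:(3,2)->N->(2,2)
  grid max=2 at (3,2)
Step 3: ant0:(0,4)->S->(1,4) | ant1:(2,2)->S->(3,2)
  grid max=3 at (3,2)
Step 4: ant0:(1,4)->N->(0,4) | ant1:(3,2)->N->(2,2)
  grid max=2 at (3,2)
Final grid:
  0 0 0 0 1
  0 0 0 0 0
  0 0 1 0 0
  0 0 2 0 0
Max pheromone 2 at (3,2)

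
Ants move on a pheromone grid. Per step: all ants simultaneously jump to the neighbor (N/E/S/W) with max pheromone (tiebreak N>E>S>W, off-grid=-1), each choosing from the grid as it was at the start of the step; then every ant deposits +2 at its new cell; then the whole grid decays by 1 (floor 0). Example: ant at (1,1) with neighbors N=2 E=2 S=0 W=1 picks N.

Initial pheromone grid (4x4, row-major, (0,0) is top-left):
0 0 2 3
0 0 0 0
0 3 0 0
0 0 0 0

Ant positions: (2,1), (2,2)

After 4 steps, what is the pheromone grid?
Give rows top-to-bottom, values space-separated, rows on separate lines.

After step 1: ants at (1,1),(2,1)
  0 0 1 2
  0 1 0 0
  0 4 0 0
  0 0 0 0
After step 2: ants at (2,1),(1,1)
  0 0 0 1
  0 2 0 0
  0 5 0 0
  0 0 0 0
After step 3: ants at (1,1),(2,1)
  0 0 0 0
  0 3 0 0
  0 6 0 0
  0 0 0 0
After step 4: ants at (2,1),(1,1)
  0 0 0 0
  0 4 0 0
  0 7 0 0
  0 0 0 0

0 0 0 0
0 4 0 0
0 7 0 0
0 0 0 0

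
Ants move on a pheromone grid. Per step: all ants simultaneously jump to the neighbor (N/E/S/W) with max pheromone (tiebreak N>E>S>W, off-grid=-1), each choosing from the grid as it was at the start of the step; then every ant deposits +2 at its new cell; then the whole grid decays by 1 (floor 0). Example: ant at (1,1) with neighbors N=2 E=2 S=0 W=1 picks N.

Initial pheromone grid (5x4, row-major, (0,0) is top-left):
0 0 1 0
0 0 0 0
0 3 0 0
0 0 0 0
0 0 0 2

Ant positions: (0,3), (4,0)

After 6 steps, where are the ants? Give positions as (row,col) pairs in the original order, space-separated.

Step 1: ant0:(0,3)->W->(0,2) | ant1:(4,0)->N->(3,0)
  grid max=2 at (0,2)
Step 2: ant0:(0,2)->E->(0,3) | ant1:(3,0)->N->(2,0)
  grid max=1 at (0,2)
Step 3: ant0:(0,3)->W->(0,2) | ant1:(2,0)->E->(2,1)
  grid max=2 at (0,2)
Step 4: ant0:(0,2)->E->(0,3) | ant1:(2,1)->N->(1,1)
  grid max=1 at (0,2)
Step 5: ant0:(0,3)->W->(0,2) | ant1:(1,1)->S->(2,1)
  grid max=2 at (0,2)
Step 6: ant0:(0,2)->E->(0,3) | ant1:(2,1)->N->(1,1)
  grid max=1 at (0,2)

(0,3) (1,1)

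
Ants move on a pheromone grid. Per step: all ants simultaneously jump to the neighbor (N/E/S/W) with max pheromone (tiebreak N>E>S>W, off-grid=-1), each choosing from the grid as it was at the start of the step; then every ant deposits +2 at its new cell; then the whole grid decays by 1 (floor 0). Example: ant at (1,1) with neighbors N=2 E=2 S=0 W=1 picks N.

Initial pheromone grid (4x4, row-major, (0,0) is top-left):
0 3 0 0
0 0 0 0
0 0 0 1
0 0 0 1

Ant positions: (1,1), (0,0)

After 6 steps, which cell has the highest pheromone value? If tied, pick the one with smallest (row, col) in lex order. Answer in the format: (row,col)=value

Step 1: ant0:(1,1)->N->(0,1) | ant1:(0,0)->E->(0,1)
  grid max=6 at (0,1)
Step 2: ant0:(0,1)->E->(0,2) | ant1:(0,1)->E->(0,2)
  grid max=5 at (0,1)
Step 3: ant0:(0,2)->W->(0,1) | ant1:(0,2)->W->(0,1)
  grid max=8 at (0,1)
Step 4: ant0:(0,1)->E->(0,2) | ant1:(0,1)->E->(0,2)
  grid max=7 at (0,1)
Step 5: ant0:(0,2)->W->(0,1) | ant1:(0,2)->W->(0,1)
  grid max=10 at (0,1)
Step 6: ant0:(0,1)->E->(0,2) | ant1:(0,1)->E->(0,2)
  grid max=9 at (0,1)
Final grid:
  0 9 7 0
  0 0 0 0
  0 0 0 0
  0 0 0 0
Max pheromone 9 at (0,1)

Answer: (0,1)=9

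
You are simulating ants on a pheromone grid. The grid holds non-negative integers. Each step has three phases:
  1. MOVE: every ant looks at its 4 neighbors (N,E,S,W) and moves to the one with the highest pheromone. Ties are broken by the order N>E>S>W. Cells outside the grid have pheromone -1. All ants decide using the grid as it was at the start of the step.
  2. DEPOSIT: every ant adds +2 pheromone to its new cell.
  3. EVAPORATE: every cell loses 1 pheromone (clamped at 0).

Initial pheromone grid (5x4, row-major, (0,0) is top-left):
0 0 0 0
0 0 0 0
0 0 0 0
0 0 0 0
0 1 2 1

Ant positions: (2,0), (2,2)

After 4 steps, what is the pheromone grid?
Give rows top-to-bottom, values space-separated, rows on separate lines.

After step 1: ants at (1,0),(1,2)
  0 0 0 0
  1 0 1 0
  0 0 0 0
  0 0 0 0
  0 0 1 0
After step 2: ants at (0,0),(0,2)
  1 0 1 0
  0 0 0 0
  0 0 0 0
  0 0 0 0
  0 0 0 0
After step 3: ants at (0,1),(0,3)
  0 1 0 1
  0 0 0 0
  0 0 0 0
  0 0 0 0
  0 0 0 0
After step 4: ants at (0,2),(1,3)
  0 0 1 0
  0 0 0 1
  0 0 0 0
  0 0 0 0
  0 0 0 0

0 0 1 0
0 0 0 1
0 0 0 0
0 0 0 0
0 0 0 0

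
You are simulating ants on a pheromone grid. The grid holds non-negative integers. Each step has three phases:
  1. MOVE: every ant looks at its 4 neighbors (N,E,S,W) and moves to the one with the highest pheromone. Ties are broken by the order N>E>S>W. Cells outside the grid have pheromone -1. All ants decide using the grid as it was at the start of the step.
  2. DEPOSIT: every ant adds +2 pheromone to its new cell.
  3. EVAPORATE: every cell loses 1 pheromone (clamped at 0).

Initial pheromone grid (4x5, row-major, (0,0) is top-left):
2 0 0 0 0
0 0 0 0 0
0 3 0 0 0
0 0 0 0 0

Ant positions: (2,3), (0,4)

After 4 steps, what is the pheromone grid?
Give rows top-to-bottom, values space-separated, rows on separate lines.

After step 1: ants at (1,3),(1,4)
  1 0 0 0 0
  0 0 0 1 1
  0 2 0 0 0
  0 0 0 0 0
After step 2: ants at (1,4),(1,3)
  0 0 0 0 0
  0 0 0 2 2
  0 1 0 0 0
  0 0 0 0 0
After step 3: ants at (1,3),(1,4)
  0 0 0 0 0
  0 0 0 3 3
  0 0 0 0 0
  0 0 0 0 0
After step 4: ants at (1,4),(1,3)
  0 0 0 0 0
  0 0 0 4 4
  0 0 0 0 0
  0 0 0 0 0

0 0 0 0 0
0 0 0 4 4
0 0 0 0 0
0 0 0 0 0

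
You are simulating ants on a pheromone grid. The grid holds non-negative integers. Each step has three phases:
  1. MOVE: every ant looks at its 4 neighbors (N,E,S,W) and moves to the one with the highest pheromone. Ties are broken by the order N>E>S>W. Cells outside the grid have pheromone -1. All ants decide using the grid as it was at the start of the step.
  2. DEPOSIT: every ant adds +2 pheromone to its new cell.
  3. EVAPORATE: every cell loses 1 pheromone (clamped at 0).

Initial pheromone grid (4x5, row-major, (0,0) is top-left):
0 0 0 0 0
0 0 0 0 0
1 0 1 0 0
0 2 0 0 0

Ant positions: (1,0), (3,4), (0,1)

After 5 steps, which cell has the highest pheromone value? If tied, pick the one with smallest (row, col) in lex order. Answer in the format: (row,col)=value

Step 1: ant0:(1,0)->S->(2,0) | ant1:(3,4)->N->(2,4) | ant2:(0,1)->E->(0,2)
  grid max=2 at (2,0)
Step 2: ant0:(2,0)->N->(1,0) | ant1:(2,4)->N->(1,4) | ant2:(0,2)->E->(0,3)
  grid max=1 at (0,3)
Step 3: ant0:(1,0)->S->(2,0) | ant1:(1,4)->N->(0,4) | ant2:(0,3)->E->(0,4)
  grid max=3 at (0,4)
Step 4: ant0:(2,0)->N->(1,0) | ant1:(0,4)->S->(1,4) | ant2:(0,4)->S->(1,4)
  grid max=3 at (1,4)
Step 5: ant0:(1,0)->S->(2,0) | ant1:(1,4)->N->(0,4) | ant2:(1,4)->N->(0,4)
  grid max=5 at (0,4)
Final grid:
  0 0 0 0 5
  0 0 0 0 2
  2 0 0 0 0
  0 0 0 0 0
Max pheromone 5 at (0,4)

Answer: (0,4)=5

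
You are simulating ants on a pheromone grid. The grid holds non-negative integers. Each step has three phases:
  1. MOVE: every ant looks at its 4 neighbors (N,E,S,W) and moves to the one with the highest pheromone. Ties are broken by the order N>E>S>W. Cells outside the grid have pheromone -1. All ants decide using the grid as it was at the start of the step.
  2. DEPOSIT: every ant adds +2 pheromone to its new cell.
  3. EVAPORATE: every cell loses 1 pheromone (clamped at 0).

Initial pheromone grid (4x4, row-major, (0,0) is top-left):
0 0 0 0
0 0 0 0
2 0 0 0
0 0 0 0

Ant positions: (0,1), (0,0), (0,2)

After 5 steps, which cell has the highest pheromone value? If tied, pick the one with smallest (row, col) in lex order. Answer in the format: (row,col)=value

Step 1: ant0:(0,1)->E->(0,2) | ant1:(0,0)->E->(0,1) | ant2:(0,2)->E->(0,3)
  grid max=1 at (0,1)
Step 2: ant0:(0,2)->E->(0,3) | ant1:(0,1)->E->(0,2) | ant2:(0,3)->W->(0,2)
  grid max=4 at (0,2)
Step 3: ant0:(0,3)->W->(0,2) | ant1:(0,2)->E->(0,3) | ant2:(0,2)->E->(0,3)
  grid max=5 at (0,2)
Step 4: ant0:(0,2)->E->(0,3) | ant1:(0,3)->W->(0,2) | ant2:(0,3)->W->(0,2)
  grid max=8 at (0,2)
Step 5: ant0:(0,3)->W->(0,2) | ant1:(0,2)->E->(0,3) | ant2:(0,2)->E->(0,3)
  grid max=9 at (0,2)
Final grid:
  0 0 9 9
  0 0 0 0
  0 0 0 0
  0 0 0 0
Max pheromone 9 at (0,2)

Answer: (0,2)=9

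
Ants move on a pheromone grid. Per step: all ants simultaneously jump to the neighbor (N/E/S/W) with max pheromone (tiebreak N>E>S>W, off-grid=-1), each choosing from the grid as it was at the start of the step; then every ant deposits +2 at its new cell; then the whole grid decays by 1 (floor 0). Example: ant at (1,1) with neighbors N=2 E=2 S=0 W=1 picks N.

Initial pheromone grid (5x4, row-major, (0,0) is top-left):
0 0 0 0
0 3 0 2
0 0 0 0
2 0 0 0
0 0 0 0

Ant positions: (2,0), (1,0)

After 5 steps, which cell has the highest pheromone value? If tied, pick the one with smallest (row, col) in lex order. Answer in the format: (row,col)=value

Step 1: ant0:(2,0)->S->(3,0) | ant1:(1,0)->E->(1,1)
  grid max=4 at (1,1)
Step 2: ant0:(3,0)->N->(2,0) | ant1:(1,1)->N->(0,1)
  grid max=3 at (1,1)
Step 3: ant0:(2,0)->S->(3,0) | ant1:(0,1)->S->(1,1)
  grid max=4 at (1,1)
Step 4: ant0:(3,0)->N->(2,0) | ant1:(1,1)->N->(0,1)
  grid max=3 at (1,1)
Step 5: ant0:(2,0)->S->(3,0) | ant1:(0,1)->S->(1,1)
  grid max=4 at (1,1)
Final grid:
  0 0 0 0
  0 4 0 0
  0 0 0 0
  3 0 0 0
  0 0 0 0
Max pheromone 4 at (1,1)

Answer: (1,1)=4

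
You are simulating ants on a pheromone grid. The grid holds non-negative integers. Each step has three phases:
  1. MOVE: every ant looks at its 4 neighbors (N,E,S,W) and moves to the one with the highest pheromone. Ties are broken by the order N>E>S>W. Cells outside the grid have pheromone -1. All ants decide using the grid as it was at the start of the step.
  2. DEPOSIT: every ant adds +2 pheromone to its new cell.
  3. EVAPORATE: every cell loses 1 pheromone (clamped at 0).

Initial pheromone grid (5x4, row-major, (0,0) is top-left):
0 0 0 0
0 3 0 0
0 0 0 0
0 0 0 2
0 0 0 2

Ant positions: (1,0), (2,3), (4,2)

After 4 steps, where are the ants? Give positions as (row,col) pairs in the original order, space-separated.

Step 1: ant0:(1,0)->E->(1,1) | ant1:(2,3)->S->(3,3) | ant2:(4,2)->E->(4,3)
  grid max=4 at (1,1)
Step 2: ant0:(1,1)->N->(0,1) | ant1:(3,3)->S->(4,3) | ant2:(4,3)->N->(3,3)
  grid max=4 at (3,3)
Step 3: ant0:(0,1)->S->(1,1) | ant1:(4,3)->N->(3,3) | ant2:(3,3)->S->(4,3)
  grid max=5 at (3,3)
Step 4: ant0:(1,1)->N->(0,1) | ant1:(3,3)->S->(4,3) | ant2:(4,3)->N->(3,3)
  grid max=6 at (3,3)

(0,1) (4,3) (3,3)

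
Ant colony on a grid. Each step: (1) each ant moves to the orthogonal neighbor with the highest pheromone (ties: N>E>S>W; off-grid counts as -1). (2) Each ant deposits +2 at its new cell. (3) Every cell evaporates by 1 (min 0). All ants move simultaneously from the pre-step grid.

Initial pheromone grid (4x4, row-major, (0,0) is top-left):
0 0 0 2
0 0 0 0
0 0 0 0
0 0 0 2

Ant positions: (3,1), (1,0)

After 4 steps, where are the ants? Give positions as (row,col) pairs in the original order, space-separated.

Step 1: ant0:(3,1)->N->(2,1) | ant1:(1,0)->N->(0,0)
  grid max=1 at (0,0)
Step 2: ant0:(2,1)->N->(1,1) | ant1:(0,0)->E->(0,1)
  grid max=1 at (0,1)
Step 3: ant0:(1,1)->N->(0,1) | ant1:(0,1)->S->(1,1)
  grid max=2 at (0,1)
Step 4: ant0:(0,1)->S->(1,1) | ant1:(1,1)->N->(0,1)
  grid max=3 at (0,1)

(1,1) (0,1)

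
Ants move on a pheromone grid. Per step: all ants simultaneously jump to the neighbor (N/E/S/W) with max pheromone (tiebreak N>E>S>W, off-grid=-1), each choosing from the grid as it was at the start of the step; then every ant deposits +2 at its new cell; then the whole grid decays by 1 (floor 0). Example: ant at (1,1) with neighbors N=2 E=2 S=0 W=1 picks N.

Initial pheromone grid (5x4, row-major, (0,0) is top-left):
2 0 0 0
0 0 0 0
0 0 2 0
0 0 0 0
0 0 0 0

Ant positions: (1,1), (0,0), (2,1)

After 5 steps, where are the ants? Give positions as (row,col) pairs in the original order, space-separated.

Step 1: ant0:(1,1)->N->(0,1) | ant1:(0,0)->E->(0,1) | ant2:(2,1)->E->(2,2)
  grid max=3 at (0,1)
Step 2: ant0:(0,1)->W->(0,0) | ant1:(0,1)->W->(0,0) | ant2:(2,2)->N->(1,2)
  grid max=4 at (0,0)
Step 3: ant0:(0,0)->E->(0,1) | ant1:(0,0)->E->(0,1) | ant2:(1,2)->S->(2,2)
  grid max=5 at (0,1)
Step 4: ant0:(0,1)->W->(0,0) | ant1:(0,1)->W->(0,0) | ant2:(2,2)->N->(1,2)
  grid max=6 at (0,0)
Step 5: ant0:(0,0)->E->(0,1) | ant1:(0,0)->E->(0,1) | ant2:(1,2)->S->(2,2)
  grid max=7 at (0,1)

(0,1) (0,1) (2,2)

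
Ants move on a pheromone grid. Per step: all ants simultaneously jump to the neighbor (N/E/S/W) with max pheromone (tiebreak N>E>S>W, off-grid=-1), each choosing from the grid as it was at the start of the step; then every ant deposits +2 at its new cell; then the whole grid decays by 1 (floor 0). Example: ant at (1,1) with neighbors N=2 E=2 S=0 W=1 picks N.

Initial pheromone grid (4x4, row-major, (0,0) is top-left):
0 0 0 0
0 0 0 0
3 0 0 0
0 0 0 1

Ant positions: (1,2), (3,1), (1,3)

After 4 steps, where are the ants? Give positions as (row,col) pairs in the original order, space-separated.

Step 1: ant0:(1,2)->N->(0,2) | ant1:(3,1)->N->(2,1) | ant2:(1,3)->N->(0,3)
  grid max=2 at (2,0)
Step 2: ant0:(0,2)->E->(0,3) | ant1:(2,1)->W->(2,0) | ant2:(0,3)->W->(0,2)
  grid max=3 at (2,0)
Step 3: ant0:(0,3)->W->(0,2) | ant1:(2,0)->N->(1,0) | ant2:(0,2)->E->(0,3)
  grid max=3 at (0,2)
Step 4: ant0:(0,2)->E->(0,3) | ant1:(1,0)->S->(2,0) | ant2:(0,3)->W->(0,2)
  grid max=4 at (0,2)

(0,3) (2,0) (0,2)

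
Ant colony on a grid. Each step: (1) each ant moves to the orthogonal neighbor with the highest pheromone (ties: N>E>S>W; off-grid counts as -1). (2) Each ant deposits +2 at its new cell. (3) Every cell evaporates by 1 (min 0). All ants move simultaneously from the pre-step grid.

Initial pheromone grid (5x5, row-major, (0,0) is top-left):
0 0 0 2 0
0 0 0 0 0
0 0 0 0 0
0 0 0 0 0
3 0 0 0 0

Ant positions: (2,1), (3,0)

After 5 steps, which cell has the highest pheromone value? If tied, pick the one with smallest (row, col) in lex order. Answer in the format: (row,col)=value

Step 1: ant0:(2,1)->N->(1,1) | ant1:(3,0)->S->(4,0)
  grid max=4 at (4,0)
Step 2: ant0:(1,1)->N->(0,1) | ant1:(4,0)->N->(3,0)
  grid max=3 at (4,0)
Step 3: ant0:(0,1)->E->(0,2) | ant1:(3,0)->S->(4,0)
  grid max=4 at (4,0)
Step 4: ant0:(0,2)->E->(0,3) | ant1:(4,0)->N->(3,0)
  grid max=3 at (4,0)
Step 5: ant0:(0,3)->E->(0,4) | ant1:(3,0)->S->(4,0)
  grid max=4 at (4,0)
Final grid:
  0 0 0 0 1
  0 0 0 0 0
  0 0 0 0 0
  0 0 0 0 0
  4 0 0 0 0
Max pheromone 4 at (4,0)

Answer: (4,0)=4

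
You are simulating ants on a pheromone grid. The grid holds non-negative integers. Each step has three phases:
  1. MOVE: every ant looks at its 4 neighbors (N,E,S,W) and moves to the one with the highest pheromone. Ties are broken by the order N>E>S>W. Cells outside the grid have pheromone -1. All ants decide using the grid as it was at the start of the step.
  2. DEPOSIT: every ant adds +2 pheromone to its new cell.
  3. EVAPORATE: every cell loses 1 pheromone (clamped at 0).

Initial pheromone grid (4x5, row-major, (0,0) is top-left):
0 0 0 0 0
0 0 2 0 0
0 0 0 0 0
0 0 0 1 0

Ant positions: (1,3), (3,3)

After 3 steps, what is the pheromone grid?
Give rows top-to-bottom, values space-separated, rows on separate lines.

After step 1: ants at (1,2),(2,3)
  0 0 0 0 0
  0 0 3 0 0
  0 0 0 1 0
  0 0 0 0 0
After step 2: ants at (0,2),(1,3)
  0 0 1 0 0
  0 0 2 1 0
  0 0 0 0 0
  0 0 0 0 0
After step 3: ants at (1,2),(1,2)
  0 0 0 0 0
  0 0 5 0 0
  0 0 0 0 0
  0 0 0 0 0

0 0 0 0 0
0 0 5 0 0
0 0 0 0 0
0 0 0 0 0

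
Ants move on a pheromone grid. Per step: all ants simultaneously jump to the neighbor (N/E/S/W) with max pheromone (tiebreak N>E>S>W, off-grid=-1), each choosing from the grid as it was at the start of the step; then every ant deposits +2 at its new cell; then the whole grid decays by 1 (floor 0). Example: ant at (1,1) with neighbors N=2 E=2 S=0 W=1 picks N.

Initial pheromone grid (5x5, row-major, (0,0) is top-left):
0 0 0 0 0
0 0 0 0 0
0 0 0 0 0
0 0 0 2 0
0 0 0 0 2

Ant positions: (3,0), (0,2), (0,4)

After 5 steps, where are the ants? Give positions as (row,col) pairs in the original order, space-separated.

Step 1: ant0:(3,0)->N->(2,0) | ant1:(0,2)->E->(0,3) | ant2:(0,4)->S->(1,4)
  grid max=1 at (0,3)
Step 2: ant0:(2,0)->N->(1,0) | ant1:(0,3)->E->(0,4) | ant2:(1,4)->N->(0,4)
  grid max=3 at (0,4)
Step 3: ant0:(1,0)->N->(0,0) | ant1:(0,4)->S->(1,4) | ant2:(0,4)->S->(1,4)
  grid max=3 at (1,4)
Step 4: ant0:(0,0)->E->(0,1) | ant1:(1,4)->N->(0,4) | ant2:(1,4)->N->(0,4)
  grid max=5 at (0,4)
Step 5: ant0:(0,1)->E->(0,2) | ant1:(0,4)->S->(1,4) | ant2:(0,4)->S->(1,4)
  grid max=5 at (1,4)

(0,2) (1,4) (1,4)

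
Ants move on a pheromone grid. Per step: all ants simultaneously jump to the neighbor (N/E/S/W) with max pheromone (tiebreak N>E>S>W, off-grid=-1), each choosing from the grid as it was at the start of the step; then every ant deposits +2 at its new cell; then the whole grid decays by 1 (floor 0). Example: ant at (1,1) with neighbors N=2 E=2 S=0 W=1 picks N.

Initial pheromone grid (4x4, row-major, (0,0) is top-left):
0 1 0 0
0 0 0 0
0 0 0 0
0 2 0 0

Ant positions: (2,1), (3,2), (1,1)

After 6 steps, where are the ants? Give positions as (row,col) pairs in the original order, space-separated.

Step 1: ant0:(2,1)->S->(3,1) | ant1:(3,2)->W->(3,1) | ant2:(1,1)->N->(0,1)
  grid max=5 at (3,1)
Step 2: ant0:(3,1)->N->(2,1) | ant1:(3,1)->N->(2,1) | ant2:(0,1)->E->(0,2)
  grid max=4 at (3,1)
Step 3: ant0:(2,1)->S->(3,1) | ant1:(2,1)->S->(3,1) | ant2:(0,2)->W->(0,1)
  grid max=7 at (3,1)
Step 4: ant0:(3,1)->N->(2,1) | ant1:(3,1)->N->(2,1) | ant2:(0,1)->E->(0,2)
  grid max=6 at (3,1)
Step 5: ant0:(2,1)->S->(3,1) | ant1:(2,1)->S->(3,1) | ant2:(0,2)->W->(0,1)
  grid max=9 at (3,1)
Step 6: ant0:(3,1)->N->(2,1) | ant1:(3,1)->N->(2,1) | ant2:(0,1)->E->(0,2)
  grid max=8 at (3,1)

(2,1) (2,1) (0,2)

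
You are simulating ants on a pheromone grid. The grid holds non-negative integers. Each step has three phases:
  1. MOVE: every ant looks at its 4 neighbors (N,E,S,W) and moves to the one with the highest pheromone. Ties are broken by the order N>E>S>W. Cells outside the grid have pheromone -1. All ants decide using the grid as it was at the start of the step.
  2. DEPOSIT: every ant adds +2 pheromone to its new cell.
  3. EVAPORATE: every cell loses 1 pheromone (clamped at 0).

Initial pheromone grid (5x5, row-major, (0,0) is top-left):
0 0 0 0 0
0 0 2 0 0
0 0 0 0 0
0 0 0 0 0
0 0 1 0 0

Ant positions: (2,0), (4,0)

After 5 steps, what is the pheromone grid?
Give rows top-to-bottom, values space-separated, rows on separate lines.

After step 1: ants at (1,0),(3,0)
  0 0 0 0 0
  1 0 1 0 0
  0 0 0 0 0
  1 0 0 0 0
  0 0 0 0 0
After step 2: ants at (0,0),(2,0)
  1 0 0 0 0
  0 0 0 0 0
  1 0 0 0 0
  0 0 0 0 0
  0 0 0 0 0
After step 3: ants at (0,1),(1,0)
  0 1 0 0 0
  1 0 0 0 0
  0 0 0 0 0
  0 0 0 0 0
  0 0 0 0 0
After step 4: ants at (0,2),(0,0)
  1 0 1 0 0
  0 0 0 0 0
  0 0 0 0 0
  0 0 0 0 0
  0 0 0 0 0
After step 5: ants at (0,3),(0,1)
  0 1 0 1 0
  0 0 0 0 0
  0 0 0 0 0
  0 0 0 0 0
  0 0 0 0 0

0 1 0 1 0
0 0 0 0 0
0 0 0 0 0
0 0 0 0 0
0 0 0 0 0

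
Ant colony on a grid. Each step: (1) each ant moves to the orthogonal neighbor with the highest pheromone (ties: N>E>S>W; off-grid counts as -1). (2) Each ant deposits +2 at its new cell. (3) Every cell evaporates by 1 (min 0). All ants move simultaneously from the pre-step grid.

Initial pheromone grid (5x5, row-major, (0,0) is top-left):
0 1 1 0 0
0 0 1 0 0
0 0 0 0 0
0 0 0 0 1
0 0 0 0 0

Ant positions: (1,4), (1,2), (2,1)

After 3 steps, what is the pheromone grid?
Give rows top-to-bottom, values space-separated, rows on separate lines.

After step 1: ants at (0,4),(0,2),(1,1)
  0 0 2 0 1
  0 1 0 0 0
  0 0 0 0 0
  0 0 0 0 0
  0 0 0 0 0
After step 2: ants at (1,4),(0,3),(0,1)
  0 1 1 1 0
  0 0 0 0 1
  0 0 0 0 0
  0 0 0 0 0
  0 0 0 0 0
After step 3: ants at (0,4),(0,2),(0,2)
  0 0 4 0 1
  0 0 0 0 0
  0 0 0 0 0
  0 0 0 0 0
  0 0 0 0 0

0 0 4 0 1
0 0 0 0 0
0 0 0 0 0
0 0 0 0 0
0 0 0 0 0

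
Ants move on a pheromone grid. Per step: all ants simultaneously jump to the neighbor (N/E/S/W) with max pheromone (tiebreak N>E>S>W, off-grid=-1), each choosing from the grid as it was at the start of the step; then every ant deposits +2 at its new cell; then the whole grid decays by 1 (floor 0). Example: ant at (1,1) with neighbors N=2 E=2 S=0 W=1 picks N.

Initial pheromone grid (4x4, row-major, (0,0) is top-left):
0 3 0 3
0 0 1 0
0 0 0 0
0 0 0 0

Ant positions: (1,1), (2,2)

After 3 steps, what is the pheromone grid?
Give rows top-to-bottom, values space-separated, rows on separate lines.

After step 1: ants at (0,1),(1,2)
  0 4 0 2
  0 0 2 0
  0 0 0 0
  0 0 0 0
After step 2: ants at (0,2),(0,2)
  0 3 3 1
  0 0 1 0
  0 0 0 0
  0 0 0 0
After step 3: ants at (0,1),(0,1)
  0 6 2 0
  0 0 0 0
  0 0 0 0
  0 0 0 0

0 6 2 0
0 0 0 0
0 0 0 0
0 0 0 0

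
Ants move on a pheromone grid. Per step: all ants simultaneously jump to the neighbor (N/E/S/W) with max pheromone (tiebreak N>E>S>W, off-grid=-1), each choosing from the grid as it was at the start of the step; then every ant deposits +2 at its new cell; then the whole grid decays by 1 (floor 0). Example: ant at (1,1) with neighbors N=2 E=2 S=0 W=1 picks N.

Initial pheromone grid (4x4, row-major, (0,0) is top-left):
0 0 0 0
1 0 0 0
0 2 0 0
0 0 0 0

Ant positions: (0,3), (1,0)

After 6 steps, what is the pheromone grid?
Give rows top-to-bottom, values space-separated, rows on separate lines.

After step 1: ants at (1,3),(0,0)
  1 0 0 0
  0 0 0 1
  0 1 0 0
  0 0 0 0
After step 2: ants at (0,3),(0,1)
  0 1 0 1
  0 0 0 0
  0 0 0 0
  0 0 0 0
After step 3: ants at (1,3),(0,2)
  0 0 1 0
  0 0 0 1
  0 0 0 0
  0 0 0 0
After step 4: ants at (0,3),(0,3)
  0 0 0 3
  0 0 0 0
  0 0 0 0
  0 0 0 0
After step 5: ants at (1,3),(1,3)
  0 0 0 2
  0 0 0 3
  0 0 0 0
  0 0 0 0
After step 6: ants at (0,3),(0,3)
  0 0 0 5
  0 0 0 2
  0 0 0 0
  0 0 0 0

0 0 0 5
0 0 0 2
0 0 0 0
0 0 0 0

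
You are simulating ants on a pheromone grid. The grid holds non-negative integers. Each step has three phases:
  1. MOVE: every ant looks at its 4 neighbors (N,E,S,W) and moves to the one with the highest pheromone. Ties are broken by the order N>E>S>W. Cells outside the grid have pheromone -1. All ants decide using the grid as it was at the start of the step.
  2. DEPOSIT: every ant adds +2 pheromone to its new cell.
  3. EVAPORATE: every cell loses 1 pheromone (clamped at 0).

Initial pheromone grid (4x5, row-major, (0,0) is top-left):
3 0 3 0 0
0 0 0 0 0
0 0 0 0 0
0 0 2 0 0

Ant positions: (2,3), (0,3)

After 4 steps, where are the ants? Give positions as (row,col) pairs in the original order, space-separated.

Step 1: ant0:(2,3)->N->(1,3) | ant1:(0,3)->W->(0,2)
  grid max=4 at (0,2)
Step 2: ant0:(1,3)->N->(0,3) | ant1:(0,2)->E->(0,3)
  grid max=3 at (0,2)
Step 3: ant0:(0,3)->W->(0,2) | ant1:(0,3)->W->(0,2)
  grid max=6 at (0,2)
Step 4: ant0:(0,2)->E->(0,3) | ant1:(0,2)->E->(0,3)
  grid max=5 at (0,2)

(0,3) (0,3)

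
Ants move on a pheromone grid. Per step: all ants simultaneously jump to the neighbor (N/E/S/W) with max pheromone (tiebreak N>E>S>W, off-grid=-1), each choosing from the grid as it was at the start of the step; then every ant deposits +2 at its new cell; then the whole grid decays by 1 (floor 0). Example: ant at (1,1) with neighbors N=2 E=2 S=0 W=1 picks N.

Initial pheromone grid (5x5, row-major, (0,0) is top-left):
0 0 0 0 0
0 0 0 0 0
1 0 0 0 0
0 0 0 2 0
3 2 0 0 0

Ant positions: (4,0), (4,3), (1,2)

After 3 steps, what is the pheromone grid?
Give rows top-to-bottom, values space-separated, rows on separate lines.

After step 1: ants at (4,1),(3,3),(0,2)
  0 0 1 0 0
  0 0 0 0 0
  0 0 0 0 0
  0 0 0 3 0
  2 3 0 0 0
After step 2: ants at (4,0),(2,3),(0,3)
  0 0 0 1 0
  0 0 0 0 0
  0 0 0 1 0
  0 0 0 2 0
  3 2 0 0 0
After step 3: ants at (4,1),(3,3),(0,4)
  0 0 0 0 1
  0 0 0 0 0
  0 0 0 0 0
  0 0 0 3 0
  2 3 0 0 0

0 0 0 0 1
0 0 0 0 0
0 0 0 0 0
0 0 0 3 0
2 3 0 0 0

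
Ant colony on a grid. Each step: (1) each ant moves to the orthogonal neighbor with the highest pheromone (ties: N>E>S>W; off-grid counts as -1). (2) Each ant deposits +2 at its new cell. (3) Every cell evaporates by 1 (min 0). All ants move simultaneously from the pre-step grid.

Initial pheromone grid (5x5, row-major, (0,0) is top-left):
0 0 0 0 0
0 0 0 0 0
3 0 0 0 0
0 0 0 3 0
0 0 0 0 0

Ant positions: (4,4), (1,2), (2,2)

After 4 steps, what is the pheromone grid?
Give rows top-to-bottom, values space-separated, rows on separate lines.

After step 1: ants at (3,4),(0,2),(1,2)
  0 0 1 0 0
  0 0 1 0 0
  2 0 0 0 0
  0 0 0 2 1
  0 0 0 0 0
After step 2: ants at (3,3),(1,2),(0,2)
  0 0 2 0 0
  0 0 2 0 0
  1 0 0 0 0
  0 0 0 3 0
  0 0 0 0 0
After step 3: ants at (2,3),(0,2),(1,2)
  0 0 3 0 0
  0 0 3 0 0
  0 0 0 1 0
  0 0 0 2 0
  0 0 0 0 0
After step 4: ants at (3,3),(1,2),(0,2)
  0 0 4 0 0
  0 0 4 0 0
  0 0 0 0 0
  0 0 0 3 0
  0 0 0 0 0

0 0 4 0 0
0 0 4 0 0
0 0 0 0 0
0 0 0 3 0
0 0 0 0 0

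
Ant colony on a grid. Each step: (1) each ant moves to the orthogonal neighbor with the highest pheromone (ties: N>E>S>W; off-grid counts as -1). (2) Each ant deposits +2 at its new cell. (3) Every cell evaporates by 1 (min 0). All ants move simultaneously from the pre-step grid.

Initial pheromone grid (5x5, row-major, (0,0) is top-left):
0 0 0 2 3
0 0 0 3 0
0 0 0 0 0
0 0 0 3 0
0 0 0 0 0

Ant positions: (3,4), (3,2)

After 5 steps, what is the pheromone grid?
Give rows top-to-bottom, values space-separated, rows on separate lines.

After step 1: ants at (3,3),(3,3)
  0 0 0 1 2
  0 0 0 2 0
  0 0 0 0 0
  0 0 0 6 0
  0 0 0 0 0
After step 2: ants at (2,3),(2,3)
  0 0 0 0 1
  0 0 0 1 0
  0 0 0 3 0
  0 0 0 5 0
  0 0 0 0 0
After step 3: ants at (3,3),(3,3)
  0 0 0 0 0
  0 0 0 0 0
  0 0 0 2 0
  0 0 0 8 0
  0 0 0 0 0
After step 4: ants at (2,3),(2,3)
  0 0 0 0 0
  0 0 0 0 0
  0 0 0 5 0
  0 0 0 7 0
  0 0 0 0 0
After step 5: ants at (3,3),(3,3)
  0 0 0 0 0
  0 0 0 0 0
  0 0 0 4 0
  0 0 0 10 0
  0 0 0 0 0

0 0 0 0 0
0 0 0 0 0
0 0 0 4 0
0 0 0 10 0
0 0 0 0 0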